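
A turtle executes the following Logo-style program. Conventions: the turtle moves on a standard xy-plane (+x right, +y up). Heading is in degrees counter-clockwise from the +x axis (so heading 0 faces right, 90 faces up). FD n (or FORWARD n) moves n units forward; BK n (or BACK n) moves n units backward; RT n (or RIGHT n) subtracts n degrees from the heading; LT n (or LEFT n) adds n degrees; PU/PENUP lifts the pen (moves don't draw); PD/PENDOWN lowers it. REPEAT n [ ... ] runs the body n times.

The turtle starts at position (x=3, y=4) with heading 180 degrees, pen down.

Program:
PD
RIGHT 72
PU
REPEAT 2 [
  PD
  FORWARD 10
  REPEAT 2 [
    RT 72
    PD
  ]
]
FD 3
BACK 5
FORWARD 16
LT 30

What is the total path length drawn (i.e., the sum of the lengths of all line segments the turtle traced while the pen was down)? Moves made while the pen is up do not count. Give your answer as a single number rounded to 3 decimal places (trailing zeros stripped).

Executing turtle program step by step:
Start: pos=(3,4), heading=180, pen down
PD: pen down
RT 72: heading 180 -> 108
PU: pen up
REPEAT 2 [
  -- iteration 1/2 --
  PD: pen down
  FD 10: (3,4) -> (-0.09,13.511) [heading=108, draw]
  REPEAT 2 [
    -- iteration 1/2 --
    RT 72: heading 108 -> 36
    PD: pen down
    -- iteration 2/2 --
    RT 72: heading 36 -> 324
    PD: pen down
  ]
  -- iteration 2/2 --
  PD: pen down
  FD 10: (-0.09,13.511) -> (8,7.633) [heading=324, draw]
  REPEAT 2 [
    -- iteration 1/2 --
    RT 72: heading 324 -> 252
    PD: pen down
    -- iteration 2/2 --
    RT 72: heading 252 -> 180
    PD: pen down
  ]
]
FD 3: (8,7.633) -> (5,7.633) [heading=180, draw]
BK 5: (5,7.633) -> (10,7.633) [heading=180, draw]
FD 16: (10,7.633) -> (-6,7.633) [heading=180, draw]
LT 30: heading 180 -> 210
Final: pos=(-6,7.633), heading=210, 5 segment(s) drawn

Segment lengths:
  seg 1: (3,4) -> (-0.09,13.511), length = 10
  seg 2: (-0.09,13.511) -> (8,7.633), length = 10
  seg 3: (8,7.633) -> (5,7.633), length = 3
  seg 4: (5,7.633) -> (10,7.633), length = 5
  seg 5: (10,7.633) -> (-6,7.633), length = 16
Total = 44

Answer: 44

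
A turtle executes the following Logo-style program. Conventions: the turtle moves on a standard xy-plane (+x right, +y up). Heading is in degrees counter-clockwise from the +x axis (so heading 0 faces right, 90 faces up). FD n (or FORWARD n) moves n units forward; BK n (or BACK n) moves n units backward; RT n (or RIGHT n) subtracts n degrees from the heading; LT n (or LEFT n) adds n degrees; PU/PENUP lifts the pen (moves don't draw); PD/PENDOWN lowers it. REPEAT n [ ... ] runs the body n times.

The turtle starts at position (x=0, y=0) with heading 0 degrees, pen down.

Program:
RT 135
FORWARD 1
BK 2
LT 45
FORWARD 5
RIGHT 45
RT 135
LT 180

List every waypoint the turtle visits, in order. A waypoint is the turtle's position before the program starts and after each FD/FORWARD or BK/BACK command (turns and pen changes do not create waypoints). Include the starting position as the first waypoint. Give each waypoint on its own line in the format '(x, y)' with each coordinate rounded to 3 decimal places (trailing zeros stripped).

Answer: (0, 0)
(-0.707, -0.707)
(0.707, 0.707)
(0.707, -4.293)

Derivation:
Executing turtle program step by step:
Start: pos=(0,0), heading=0, pen down
RT 135: heading 0 -> 225
FD 1: (0,0) -> (-0.707,-0.707) [heading=225, draw]
BK 2: (-0.707,-0.707) -> (0.707,0.707) [heading=225, draw]
LT 45: heading 225 -> 270
FD 5: (0.707,0.707) -> (0.707,-4.293) [heading=270, draw]
RT 45: heading 270 -> 225
RT 135: heading 225 -> 90
LT 180: heading 90 -> 270
Final: pos=(0.707,-4.293), heading=270, 3 segment(s) drawn
Waypoints (4 total):
(0, 0)
(-0.707, -0.707)
(0.707, 0.707)
(0.707, -4.293)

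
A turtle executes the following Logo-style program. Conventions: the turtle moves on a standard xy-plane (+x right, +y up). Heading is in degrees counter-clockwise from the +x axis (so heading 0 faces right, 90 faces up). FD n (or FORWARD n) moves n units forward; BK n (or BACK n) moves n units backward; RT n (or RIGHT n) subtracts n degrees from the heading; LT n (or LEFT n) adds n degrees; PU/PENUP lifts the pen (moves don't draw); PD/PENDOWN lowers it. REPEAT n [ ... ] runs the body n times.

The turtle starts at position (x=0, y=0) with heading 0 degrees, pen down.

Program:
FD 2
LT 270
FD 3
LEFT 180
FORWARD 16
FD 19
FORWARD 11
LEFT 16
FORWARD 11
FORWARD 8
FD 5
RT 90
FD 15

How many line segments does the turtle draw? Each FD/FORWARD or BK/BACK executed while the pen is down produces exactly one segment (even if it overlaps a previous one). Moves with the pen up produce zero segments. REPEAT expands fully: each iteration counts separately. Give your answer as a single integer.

Answer: 9

Derivation:
Executing turtle program step by step:
Start: pos=(0,0), heading=0, pen down
FD 2: (0,0) -> (2,0) [heading=0, draw]
LT 270: heading 0 -> 270
FD 3: (2,0) -> (2,-3) [heading=270, draw]
LT 180: heading 270 -> 90
FD 16: (2,-3) -> (2,13) [heading=90, draw]
FD 19: (2,13) -> (2,32) [heading=90, draw]
FD 11: (2,32) -> (2,43) [heading=90, draw]
LT 16: heading 90 -> 106
FD 11: (2,43) -> (-1.032,53.574) [heading=106, draw]
FD 8: (-1.032,53.574) -> (-3.237,61.264) [heading=106, draw]
FD 5: (-3.237,61.264) -> (-4.615,66.07) [heading=106, draw]
RT 90: heading 106 -> 16
FD 15: (-4.615,66.07) -> (9.804,70.205) [heading=16, draw]
Final: pos=(9.804,70.205), heading=16, 9 segment(s) drawn
Segments drawn: 9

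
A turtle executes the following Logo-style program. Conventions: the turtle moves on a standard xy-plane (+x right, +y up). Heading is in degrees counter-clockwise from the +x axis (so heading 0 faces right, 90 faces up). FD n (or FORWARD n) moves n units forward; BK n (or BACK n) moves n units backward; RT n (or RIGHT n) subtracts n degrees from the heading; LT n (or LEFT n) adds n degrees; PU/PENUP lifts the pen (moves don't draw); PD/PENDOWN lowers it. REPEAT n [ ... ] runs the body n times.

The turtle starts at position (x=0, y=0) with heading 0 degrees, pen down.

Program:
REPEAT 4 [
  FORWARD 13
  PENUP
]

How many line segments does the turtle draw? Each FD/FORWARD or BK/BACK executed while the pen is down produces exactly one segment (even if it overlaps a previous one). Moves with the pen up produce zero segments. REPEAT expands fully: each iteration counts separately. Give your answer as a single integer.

Executing turtle program step by step:
Start: pos=(0,0), heading=0, pen down
REPEAT 4 [
  -- iteration 1/4 --
  FD 13: (0,0) -> (13,0) [heading=0, draw]
  PU: pen up
  -- iteration 2/4 --
  FD 13: (13,0) -> (26,0) [heading=0, move]
  PU: pen up
  -- iteration 3/4 --
  FD 13: (26,0) -> (39,0) [heading=0, move]
  PU: pen up
  -- iteration 4/4 --
  FD 13: (39,0) -> (52,0) [heading=0, move]
  PU: pen up
]
Final: pos=(52,0), heading=0, 1 segment(s) drawn
Segments drawn: 1

Answer: 1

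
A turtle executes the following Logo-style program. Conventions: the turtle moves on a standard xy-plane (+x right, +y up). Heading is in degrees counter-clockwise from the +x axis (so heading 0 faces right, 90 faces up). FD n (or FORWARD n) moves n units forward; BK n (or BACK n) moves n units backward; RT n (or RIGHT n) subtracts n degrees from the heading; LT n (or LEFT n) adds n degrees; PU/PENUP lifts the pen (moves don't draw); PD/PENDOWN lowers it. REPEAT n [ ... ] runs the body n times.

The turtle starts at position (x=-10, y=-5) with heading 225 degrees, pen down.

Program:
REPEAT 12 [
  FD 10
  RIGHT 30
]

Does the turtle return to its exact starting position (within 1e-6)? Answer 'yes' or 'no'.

Answer: yes

Derivation:
Executing turtle program step by step:
Start: pos=(-10,-5), heading=225, pen down
REPEAT 12 [
  -- iteration 1/12 --
  FD 10: (-10,-5) -> (-17.071,-12.071) [heading=225, draw]
  RT 30: heading 225 -> 195
  -- iteration 2/12 --
  FD 10: (-17.071,-12.071) -> (-26.73,-14.659) [heading=195, draw]
  RT 30: heading 195 -> 165
  -- iteration 3/12 --
  FD 10: (-26.73,-14.659) -> (-36.39,-12.071) [heading=165, draw]
  RT 30: heading 165 -> 135
  -- iteration 4/12 --
  FD 10: (-36.39,-12.071) -> (-43.461,-5) [heading=135, draw]
  RT 30: heading 135 -> 105
  -- iteration 5/12 --
  FD 10: (-43.461,-5) -> (-46.049,4.659) [heading=105, draw]
  RT 30: heading 105 -> 75
  -- iteration 6/12 --
  FD 10: (-46.049,4.659) -> (-43.461,14.319) [heading=75, draw]
  RT 30: heading 75 -> 45
  -- iteration 7/12 --
  FD 10: (-43.461,14.319) -> (-36.39,21.39) [heading=45, draw]
  RT 30: heading 45 -> 15
  -- iteration 8/12 --
  FD 10: (-36.39,21.39) -> (-26.73,23.978) [heading=15, draw]
  RT 30: heading 15 -> 345
  -- iteration 9/12 --
  FD 10: (-26.73,23.978) -> (-17.071,21.39) [heading=345, draw]
  RT 30: heading 345 -> 315
  -- iteration 10/12 --
  FD 10: (-17.071,21.39) -> (-10,14.319) [heading=315, draw]
  RT 30: heading 315 -> 285
  -- iteration 11/12 --
  FD 10: (-10,14.319) -> (-7.412,4.659) [heading=285, draw]
  RT 30: heading 285 -> 255
  -- iteration 12/12 --
  FD 10: (-7.412,4.659) -> (-10,-5) [heading=255, draw]
  RT 30: heading 255 -> 225
]
Final: pos=(-10,-5), heading=225, 12 segment(s) drawn

Start position: (-10, -5)
Final position: (-10, -5)
Distance = 0; < 1e-6 -> CLOSED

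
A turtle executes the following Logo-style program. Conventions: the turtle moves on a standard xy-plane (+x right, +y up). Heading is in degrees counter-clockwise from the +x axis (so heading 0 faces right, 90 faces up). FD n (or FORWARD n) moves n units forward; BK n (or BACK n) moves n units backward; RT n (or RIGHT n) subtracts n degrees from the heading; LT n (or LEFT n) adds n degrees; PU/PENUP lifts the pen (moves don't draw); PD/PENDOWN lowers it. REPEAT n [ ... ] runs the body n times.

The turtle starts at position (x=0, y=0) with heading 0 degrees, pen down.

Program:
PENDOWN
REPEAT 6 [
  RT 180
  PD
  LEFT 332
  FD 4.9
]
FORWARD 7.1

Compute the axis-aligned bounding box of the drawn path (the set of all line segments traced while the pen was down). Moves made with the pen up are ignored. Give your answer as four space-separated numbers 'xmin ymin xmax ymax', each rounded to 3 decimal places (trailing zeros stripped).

Executing turtle program step by step:
Start: pos=(0,0), heading=0, pen down
PD: pen down
REPEAT 6 [
  -- iteration 1/6 --
  RT 180: heading 0 -> 180
  PD: pen down
  LT 332: heading 180 -> 152
  FD 4.9: (0,0) -> (-4.326,2.3) [heading=152, draw]
  -- iteration 2/6 --
  RT 180: heading 152 -> 332
  PD: pen down
  LT 332: heading 332 -> 304
  FD 4.9: (-4.326,2.3) -> (-1.586,-1.762) [heading=304, draw]
  -- iteration 3/6 --
  RT 180: heading 304 -> 124
  PD: pen down
  LT 332: heading 124 -> 96
  FD 4.9: (-1.586,-1.762) -> (-2.099,3.111) [heading=96, draw]
  -- iteration 4/6 --
  RT 180: heading 96 -> 276
  PD: pen down
  LT 332: heading 276 -> 248
  FD 4.9: (-2.099,3.111) -> (-3.934,-1.432) [heading=248, draw]
  -- iteration 5/6 --
  RT 180: heading 248 -> 68
  PD: pen down
  LT 332: heading 68 -> 40
  FD 4.9: (-3.934,-1.432) -> (-0.181,1.718) [heading=40, draw]
  -- iteration 6/6 --
  RT 180: heading 40 -> 220
  PD: pen down
  LT 332: heading 220 -> 192
  FD 4.9: (-0.181,1.718) -> (-4.973,0.699) [heading=192, draw]
]
FD 7.1: (-4.973,0.699) -> (-11.918,-0.777) [heading=192, draw]
Final: pos=(-11.918,-0.777), heading=192, 7 segment(s) drawn

Segment endpoints: x in {-11.918, -4.973, -4.326, -3.934, -2.099, -1.586, -0.181, 0}, y in {-1.762, -1.432, -0.777, 0, 0.699, 1.718, 2.3, 3.111}
xmin=-11.918, ymin=-1.762, xmax=0, ymax=3.111

Answer: -11.918 -1.762 0 3.111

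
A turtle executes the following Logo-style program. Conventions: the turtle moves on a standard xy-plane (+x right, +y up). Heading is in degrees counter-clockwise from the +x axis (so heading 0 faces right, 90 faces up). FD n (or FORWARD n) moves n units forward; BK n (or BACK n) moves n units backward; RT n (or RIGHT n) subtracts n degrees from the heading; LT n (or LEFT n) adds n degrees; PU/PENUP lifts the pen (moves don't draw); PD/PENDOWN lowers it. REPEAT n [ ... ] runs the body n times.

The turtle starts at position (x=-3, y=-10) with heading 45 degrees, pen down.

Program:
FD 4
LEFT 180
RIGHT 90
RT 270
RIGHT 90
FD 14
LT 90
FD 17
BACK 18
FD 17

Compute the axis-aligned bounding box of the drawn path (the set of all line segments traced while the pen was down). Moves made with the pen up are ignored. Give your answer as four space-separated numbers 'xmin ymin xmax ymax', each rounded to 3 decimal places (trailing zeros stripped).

Executing turtle program step by step:
Start: pos=(-3,-10), heading=45, pen down
FD 4: (-3,-10) -> (-0.172,-7.172) [heading=45, draw]
LT 180: heading 45 -> 225
RT 90: heading 225 -> 135
RT 270: heading 135 -> 225
RT 90: heading 225 -> 135
FD 14: (-0.172,-7.172) -> (-10.071,2.728) [heading=135, draw]
LT 90: heading 135 -> 225
FD 17: (-10.071,2.728) -> (-22.092,-9.293) [heading=225, draw]
BK 18: (-22.092,-9.293) -> (-9.364,3.435) [heading=225, draw]
FD 17: (-9.364,3.435) -> (-21.385,-8.586) [heading=225, draw]
Final: pos=(-21.385,-8.586), heading=225, 5 segment(s) drawn

Segment endpoints: x in {-22.092, -21.385, -10.071, -9.364, -3, -0.172}, y in {-10, -9.293, -8.586, -7.172, 2.728, 3.435}
xmin=-22.092, ymin=-10, xmax=-0.172, ymax=3.435

Answer: -22.092 -10 -0.172 3.435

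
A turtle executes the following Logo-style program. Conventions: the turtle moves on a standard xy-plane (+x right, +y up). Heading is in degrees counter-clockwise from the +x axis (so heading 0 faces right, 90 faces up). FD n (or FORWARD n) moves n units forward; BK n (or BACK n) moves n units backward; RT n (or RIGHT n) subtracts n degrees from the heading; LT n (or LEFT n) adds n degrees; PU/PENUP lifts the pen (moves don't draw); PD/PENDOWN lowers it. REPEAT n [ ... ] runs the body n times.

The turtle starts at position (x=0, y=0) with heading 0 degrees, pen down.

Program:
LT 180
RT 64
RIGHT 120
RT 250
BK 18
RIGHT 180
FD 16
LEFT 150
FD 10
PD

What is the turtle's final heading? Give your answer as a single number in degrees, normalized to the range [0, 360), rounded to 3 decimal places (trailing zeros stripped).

Answer: 76

Derivation:
Executing turtle program step by step:
Start: pos=(0,0), heading=0, pen down
LT 180: heading 0 -> 180
RT 64: heading 180 -> 116
RT 120: heading 116 -> 356
RT 250: heading 356 -> 106
BK 18: (0,0) -> (4.961,-17.303) [heading=106, draw]
RT 180: heading 106 -> 286
FD 16: (4.961,-17.303) -> (9.372,-32.683) [heading=286, draw]
LT 150: heading 286 -> 76
FD 10: (9.372,-32.683) -> (11.791,-22.98) [heading=76, draw]
PD: pen down
Final: pos=(11.791,-22.98), heading=76, 3 segment(s) drawn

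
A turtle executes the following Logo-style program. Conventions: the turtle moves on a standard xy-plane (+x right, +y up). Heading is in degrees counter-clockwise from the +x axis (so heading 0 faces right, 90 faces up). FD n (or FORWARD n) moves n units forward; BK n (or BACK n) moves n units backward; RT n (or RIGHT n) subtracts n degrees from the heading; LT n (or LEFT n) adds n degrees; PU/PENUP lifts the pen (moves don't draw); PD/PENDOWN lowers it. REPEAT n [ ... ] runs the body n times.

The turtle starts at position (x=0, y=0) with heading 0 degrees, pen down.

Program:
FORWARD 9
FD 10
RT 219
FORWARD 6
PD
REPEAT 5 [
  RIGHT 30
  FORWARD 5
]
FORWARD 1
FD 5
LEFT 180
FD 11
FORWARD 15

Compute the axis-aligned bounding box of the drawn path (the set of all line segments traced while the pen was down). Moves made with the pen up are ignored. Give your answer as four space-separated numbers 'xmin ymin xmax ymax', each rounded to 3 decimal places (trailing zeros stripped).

Executing turtle program step by step:
Start: pos=(0,0), heading=0, pen down
FD 9: (0,0) -> (9,0) [heading=0, draw]
FD 10: (9,0) -> (19,0) [heading=0, draw]
RT 219: heading 0 -> 141
FD 6: (19,0) -> (14.337,3.776) [heading=141, draw]
PD: pen down
REPEAT 5 [
  -- iteration 1/5 --
  RT 30: heading 141 -> 111
  FD 5: (14.337,3.776) -> (12.545,8.444) [heading=111, draw]
  -- iteration 2/5 --
  RT 30: heading 111 -> 81
  FD 5: (12.545,8.444) -> (13.327,13.382) [heading=81, draw]
  -- iteration 3/5 --
  RT 30: heading 81 -> 51
  FD 5: (13.327,13.382) -> (16.474,17.268) [heading=51, draw]
  -- iteration 4/5 --
  RT 30: heading 51 -> 21
  FD 5: (16.474,17.268) -> (21.142,19.06) [heading=21, draw]
  -- iteration 5/5 --
  RT 30: heading 21 -> 351
  FD 5: (21.142,19.06) -> (26.08,18.278) [heading=351, draw]
]
FD 1: (26.08,18.278) -> (27.068,18.121) [heading=351, draw]
FD 5: (27.068,18.121) -> (32.007,17.339) [heading=351, draw]
LT 180: heading 351 -> 171
FD 11: (32.007,17.339) -> (21.142,19.06) [heading=171, draw]
FD 15: (21.142,19.06) -> (6.327,21.406) [heading=171, draw]
Final: pos=(6.327,21.406), heading=171, 12 segment(s) drawn

Segment endpoints: x in {0, 6.327, 9, 12.545, 13.327, 14.337, 16.474, 19, 21.142, 26.08, 27.068, 32.007}, y in {0, 3.776, 8.444, 13.382, 17.268, 17.339, 18.121, 18.278, 19.06, 19.06, 21.406}
xmin=0, ymin=0, xmax=32.007, ymax=21.406

Answer: 0 0 32.007 21.406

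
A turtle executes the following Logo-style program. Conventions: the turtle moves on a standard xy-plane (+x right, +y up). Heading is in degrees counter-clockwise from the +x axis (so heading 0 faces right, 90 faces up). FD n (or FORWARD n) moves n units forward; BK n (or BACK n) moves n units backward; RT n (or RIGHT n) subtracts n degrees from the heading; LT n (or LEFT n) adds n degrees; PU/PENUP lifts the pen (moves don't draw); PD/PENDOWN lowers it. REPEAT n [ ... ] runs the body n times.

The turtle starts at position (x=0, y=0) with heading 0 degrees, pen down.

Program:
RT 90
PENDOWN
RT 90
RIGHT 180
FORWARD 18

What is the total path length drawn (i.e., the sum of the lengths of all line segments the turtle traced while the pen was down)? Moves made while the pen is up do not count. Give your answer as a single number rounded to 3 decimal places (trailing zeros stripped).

Executing turtle program step by step:
Start: pos=(0,0), heading=0, pen down
RT 90: heading 0 -> 270
PD: pen down
RT 90: heading 270 -> 180
RT 180: heading 180 -> 0
FD 18: (0,0) -> (18,0) [heading=0, draw]
Final: pos=(18,0), heading=0, 1 segment(s) drawn

Segment lengths:
  seg 1: (0,0) -> (18,0), length = 18
Total = 18

Answer: 18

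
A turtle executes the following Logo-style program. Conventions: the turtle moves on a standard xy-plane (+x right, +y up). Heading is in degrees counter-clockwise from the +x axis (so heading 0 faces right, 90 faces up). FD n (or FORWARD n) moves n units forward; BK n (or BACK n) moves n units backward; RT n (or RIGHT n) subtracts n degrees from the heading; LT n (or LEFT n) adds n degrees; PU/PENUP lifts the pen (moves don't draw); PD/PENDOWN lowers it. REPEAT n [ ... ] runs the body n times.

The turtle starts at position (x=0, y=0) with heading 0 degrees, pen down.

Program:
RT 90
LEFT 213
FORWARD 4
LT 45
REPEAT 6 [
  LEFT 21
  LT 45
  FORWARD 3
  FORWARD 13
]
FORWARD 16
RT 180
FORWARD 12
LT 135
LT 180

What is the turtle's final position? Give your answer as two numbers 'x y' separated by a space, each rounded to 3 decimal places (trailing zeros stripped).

Answer: -12.888 -3.985

Derivation:
Executing turtle program step by step:
Start: pos=(0,0), heading=0, pen down
RT 90: heading 0 -> 270
LT 213: heading 270 -> 123
FD 4: (0,0) -> (-2.179,3.355) [heading=123, draw]
LT 45: heading 123 -> 168
REPEAT 6 [
  -- iteration 1/6 --
  LT 21: heading 168 -> 189
  LT 45: heading 189 -> 234
  FD 3: (-2.179,3.355) -> (-3.942,0.928) [heading=234, draw]
  FD 13: (-3.942,0.928) -> (-11.583,-9.59) [heading=234, draw]
  -- iteration 2/6 --
  LT 21: heading 234 -> 255
  LT 45: heading 255 -> 300
  FD 3: (-11.583,-9.59) -> (-10.083,-12.188) [heading=300, draw]
  FD 13: (-10.083,-12.188) -> (-3.583,-23.446) [heading=300, draw]
  -- iteration 3/6 --
  LT 21: heading 300 -> 321
  LT 45: heading 321 -> 6
  FD 3: (-3.583,-23.446) -> (-0.6,-23.132) [heading=6, draw]
  FD 13: (-0.6,-23.132) -> (12.329,-21.774) [heading=6, draw]
  -- iteration 4/6 --
  LT 21: heading 6 -> 27
  LT 45: heading 27 -> 72
  FD 3: (12.329,-21.774) -> (13.256,-18.92) [heading=72, draw]
  FD 13: (13.256,-18.92) -> (17.274,-6.557) [heading=72, draw]
  -- iteration 5/6 --
  LT 21: heading 72 -> 93
  LT 45: heading 93 -> 138
  FD 3: (17.274,-6.557) -> (15.044,-4.549) [heading=138, draw]
  FD 13: (15.044,-4.549) -> (5.383,4.149) [heading=138, draw]
  -- iteration 6/6 --
  LT 21: heading 138 -> 159
  LT 45: heading 159 -> 204
  FD 3: (5.383,4.149) -> (2.643,2.929) [heading=204, draw]
  FD 13: (2.643,2.929) -> (-9.234,-2.358) [heading=204, draw]
]
FD 16: (-9.234,-2.358) -> (-23.85,-8.866) [heading=204, draw]
RT 180: heading 204 -> 24
FD 12: (-23.85,-8.866) -> (-12.888,-3.985) [heading=24, draw]
LT 135: heading 24 -> 159
LT 180: heading 159 -> 339
Final: pos=(-12.888,-3.985), heading=339, 15 segment(s) drawn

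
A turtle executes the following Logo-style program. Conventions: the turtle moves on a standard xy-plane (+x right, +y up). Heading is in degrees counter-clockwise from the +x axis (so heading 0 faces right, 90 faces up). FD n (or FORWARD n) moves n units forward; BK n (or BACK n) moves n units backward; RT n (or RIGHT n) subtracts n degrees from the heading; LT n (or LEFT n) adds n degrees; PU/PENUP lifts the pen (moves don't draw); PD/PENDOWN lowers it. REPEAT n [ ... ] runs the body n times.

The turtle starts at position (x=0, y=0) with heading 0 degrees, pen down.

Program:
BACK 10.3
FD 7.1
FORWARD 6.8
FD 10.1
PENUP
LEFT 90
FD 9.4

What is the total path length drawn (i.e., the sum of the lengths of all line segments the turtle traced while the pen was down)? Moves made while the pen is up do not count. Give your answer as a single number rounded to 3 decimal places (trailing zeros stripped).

Answer: 34.3

Derivation:
Executing turtle program step by step:
Start: pos=(0,0), heading=0, pen down
BK 10.3: (0,0) -> (-10.3,0) [heading=0, draw]
FD 7.1: (-10.3,0) -> (-3.2,0) [heading=0, draw]
FD 6.8: (-3.2,0) -> (3.6,0) [heading=0, draw]
FD 10.1: (3.6,0) -> (13.7,0) [heading=0, draw]
PU: pen up
LT 90: heading 0 -> 90
FD 9.4: (13.7,0) -> (13.7,9.4) [heading=90, move]
Final: pos=(13.7,9.4), heading=90, 4 segment(s) drawn

Segment lengths:
  seg 1: (0,0) -> (-10.3,0), length = 10.3
  seg 2: (-10.3,0) -> (-3.2,0), length = 7.1
  seg 3: (-3.2,0) -> (3.6,0), length = 6.8
  seg 4: (3.6,0) -> (13.7,0), length = 10.1
Total = 34.3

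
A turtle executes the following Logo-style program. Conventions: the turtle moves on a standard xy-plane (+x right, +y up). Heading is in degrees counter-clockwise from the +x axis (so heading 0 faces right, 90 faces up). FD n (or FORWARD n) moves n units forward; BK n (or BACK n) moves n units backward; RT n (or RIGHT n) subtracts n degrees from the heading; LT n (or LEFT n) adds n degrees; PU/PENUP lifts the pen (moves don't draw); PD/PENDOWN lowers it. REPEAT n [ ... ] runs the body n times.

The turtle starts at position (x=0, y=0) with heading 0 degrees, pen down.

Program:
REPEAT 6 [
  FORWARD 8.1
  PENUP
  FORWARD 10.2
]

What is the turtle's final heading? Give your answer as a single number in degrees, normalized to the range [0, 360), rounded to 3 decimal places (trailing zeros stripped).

Answer: 0

Derivation:
Executing turtle program step by step:
Start: pos=(0,0), heading=0, pen down
REPEAT 6 [
  -- iteration 1/6 --
  FD 8.1: (0,0) -> (8.1,0) [heading=0, draw]
  PU: pen up
  FD 10.2: (8.1,0) -> (18.3,0) [heading=0, move]
  -- iteration 2/6 --
  FD 8.1: (18.3,0) -> (26.4,0) [heading=0, move]
  PU: pen up
  FD 10.2: (26.4,0) -> (36.6,0) [heading=0, move]
  -- iteration 3/6 --
  FD 8.1: (36.6,0) -> (44.7,0) [heading=0, move]
  PU: pen up
  FD 10.2: (44.7,0) -> (54.9,0) [heading=0, move]
  -- iteration 4/6 --
  FD 8.1: (54.9,0) -> (63,0) [heading=0, move]
  PU: pen up
  FD 10.2: (63,0) -> (73.2,0) [heading=0, move]
  -- iteration 5/6 --
  FD 8.1: (73.2,0) -> (81.3,0) [heading=0, move]
  PU: pen up
  FD 10.2: (81.3,0) -> (91.5,0) [heading=0, move]
  -- iteration 6/6 --
  FD 8.1: (91.5,0) -> (99.6,0) [heading=0, move]
  PU: pen up
  FD 10.2: (99.6,0) -> (109.8,0) [heading=0, move]
]
Final: pos=(109.8,0), heading=0, 1 segment(s) drawn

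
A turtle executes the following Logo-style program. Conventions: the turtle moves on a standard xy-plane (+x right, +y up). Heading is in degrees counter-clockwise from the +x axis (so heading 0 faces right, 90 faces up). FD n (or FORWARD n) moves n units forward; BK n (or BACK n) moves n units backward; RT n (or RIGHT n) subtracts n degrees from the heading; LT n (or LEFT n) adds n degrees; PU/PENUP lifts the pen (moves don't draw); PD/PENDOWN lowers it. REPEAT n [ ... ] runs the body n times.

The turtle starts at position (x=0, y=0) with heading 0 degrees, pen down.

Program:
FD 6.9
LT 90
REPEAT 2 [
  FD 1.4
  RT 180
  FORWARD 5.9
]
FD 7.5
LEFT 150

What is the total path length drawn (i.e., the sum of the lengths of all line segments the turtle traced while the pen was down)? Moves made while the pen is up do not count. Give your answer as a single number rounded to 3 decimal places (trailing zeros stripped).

Answer: 29

Derivation:
Executing turtle program step by step:
Start: pos=(0,0), heading=0, pen down
FD 6.9: (0,0) -> (6.9,0) [heading=0, draw]
LT 90: heading 0 -> 90
REPEAT 2 [
  -- iteration 1/2 --
  FD 1.4: (6.9,0) -> (6.9,1.4) [heading=90, draw]
  RT 180: heading 90 -> 270
  FD 5.9: (6.9,1.4) -> (6.9,-4.5) [heading=270, draw]
  -- iteration 2/2 --
  FD 1.4: (6.9,-4.5) -> (6.9,-5.9) [heading=270, draw]
  RT 180: heading 270 -> 90
  FD 5.9: (6.9,-5.9) -> (6.9,0) [heading=90, draw]
]
FD 7.5: (6.9,0) -> (6.9,7.5) [heading=90, draw]
LT 150: heading 90 -> 240
Final: pos=(6.9,7.5), heading=240, 6 segment(s) drawn

Segment lengths:
  seg 1: (0,0) -> (6.9,0), length = 6.9
  seg 2: (6.9,0) -> (6.9,1.4), length = 1.4
  seg 3: (6.9,1.4) -> (6.9,-4.5), length = 5.9
  seg 4: (6.9,-4.5) -> (6.9,-5.9), length = 1.4
  seg 5: (6.9,-5.9) -> (6.9,0), length = 5.9
  seg 6: (6.9,0) -> (6.9,7.5), length = 7.5
Total = 29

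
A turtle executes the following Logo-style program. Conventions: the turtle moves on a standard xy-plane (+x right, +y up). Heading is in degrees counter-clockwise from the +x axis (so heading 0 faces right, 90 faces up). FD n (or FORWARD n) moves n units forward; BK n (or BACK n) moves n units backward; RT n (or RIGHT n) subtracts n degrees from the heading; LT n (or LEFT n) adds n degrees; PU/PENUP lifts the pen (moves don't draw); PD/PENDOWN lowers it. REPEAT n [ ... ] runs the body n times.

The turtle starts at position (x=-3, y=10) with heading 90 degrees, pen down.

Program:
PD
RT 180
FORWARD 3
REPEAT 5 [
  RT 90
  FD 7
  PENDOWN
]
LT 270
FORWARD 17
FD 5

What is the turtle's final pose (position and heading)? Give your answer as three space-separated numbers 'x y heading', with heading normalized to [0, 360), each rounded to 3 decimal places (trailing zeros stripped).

Answer: -10 29 90

Derivation:
Executing turtle program step by step:
Start: pos=(-3,10), heading=90, pen down
PD: pen down
RT 180: heading 90 -> 270
FD 3: (-3,10) -> (-3,7) [heading=270, draw]
REPEAT 5 [
  -- iteration 1/5 --
  RT 90: heading 270 -> 180
  FD 7: (-3,7) -> (-10,7) [heading=180, draw]
  PD: pen down
  -- iteration 2/5 --
  RT 90: heading 180 -> 90
  FD 7: (-10,7) -> (-10,14) [heading=90, draw]
  PD: pen down
  -- iteration 3/5 --
  RT 90: heading 90 -> 0
  FD 7: (-10,14) -> (-3,14) [heading=0, draw]
  PD: pen down
  -- iteration 4/5 --
  RT 90: heading 0 -> 270
  FD 7: (-3,14) -> (-3,7) [heading=270, draw]
  PD: pen down
  -- iteration 5/5 --
  RT 90: heading 270 -> 180
  FD 7: (-3,7) -> (-10,7) [heading=180, draw]
  PD: pen down
]
LT 270: heading 180 -> 90
FD 17: (-10,7) -> (-10,24) [heading=90, draw]
FD 5: (-10,24) -> (-10,29) [heading=90, draw]
Final: pos=(-10,29), heading=90, 8 segment(s) drawn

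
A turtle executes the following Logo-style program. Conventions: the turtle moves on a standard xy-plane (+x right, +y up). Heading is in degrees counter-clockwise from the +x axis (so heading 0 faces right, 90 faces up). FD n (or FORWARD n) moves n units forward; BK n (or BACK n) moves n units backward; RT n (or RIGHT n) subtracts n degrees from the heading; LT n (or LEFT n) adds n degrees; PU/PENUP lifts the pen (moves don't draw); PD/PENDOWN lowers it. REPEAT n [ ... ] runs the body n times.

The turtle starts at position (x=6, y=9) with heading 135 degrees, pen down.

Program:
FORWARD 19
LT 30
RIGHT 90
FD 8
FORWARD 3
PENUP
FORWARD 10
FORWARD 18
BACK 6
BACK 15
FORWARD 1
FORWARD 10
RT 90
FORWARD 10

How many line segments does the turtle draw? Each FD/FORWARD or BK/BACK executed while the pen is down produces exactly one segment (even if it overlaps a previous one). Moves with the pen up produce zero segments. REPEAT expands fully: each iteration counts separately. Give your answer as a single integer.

Answer: 3

Derivation:
Executing turtle program step by step:
Start: pos=(6,9), heading=135, pen down
FD 19: (6,9) -> (-7.435,22.435) [heading=135, draw]
LT 30: heading 135 -> 165
RT 90: heading 165 -> 75
FD 8: (-7.435,22.435) -> (-5.364,30.162) [heading=75, draw]
FD 3: (-5.364,30.162) -> (-4.588,33.06) [heading=75, draw]
PU: pen up
FD 10: (-4.588,33.06) -> (-2,42.719) [heading=75, move]
FD 18: (-2,42.719) -> (2.659,60.106) [heading=75, move]
BK 6: (2.659,60.106) -> (1.106,54.311) [heading=75, move]
BK 15: (1.106,54.311) -> (-2.776,39.822) [heading=75, move]
FD 1: (-2.776,39.822) -> (-2.517,40.788) [heading=75, move]
FD 10: (-2.517,40.788) -> (0.071,50.447) [heading=75, move]
RT 90: heading 75 -> 345
FD 10: (0.071,50.447) -> (9.73,47.859) [heading=345, move]
Final: pos=(9.73,47.859), heading=345, 3 segment(s) drawn
Segments drawn: 3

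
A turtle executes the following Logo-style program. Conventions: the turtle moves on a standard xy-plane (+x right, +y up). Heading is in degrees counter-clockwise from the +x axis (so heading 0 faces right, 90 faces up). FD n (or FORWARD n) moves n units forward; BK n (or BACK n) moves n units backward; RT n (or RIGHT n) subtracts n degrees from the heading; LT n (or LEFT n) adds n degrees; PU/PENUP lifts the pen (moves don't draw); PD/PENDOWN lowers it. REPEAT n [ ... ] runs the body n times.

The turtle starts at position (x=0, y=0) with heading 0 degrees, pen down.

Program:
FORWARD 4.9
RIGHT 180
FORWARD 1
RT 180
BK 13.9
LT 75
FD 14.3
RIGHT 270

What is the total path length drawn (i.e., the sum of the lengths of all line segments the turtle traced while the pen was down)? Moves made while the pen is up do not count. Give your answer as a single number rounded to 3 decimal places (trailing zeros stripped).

Executing turtle program step by step:
Start: pos=(0,0), heading=0, pen down
FD 4.9: (0,0) -> (4.9,0) [heading=0, draw]
RT 180: heading 0 -> 180
FD 1: (4.9,0) -> (3.9,0) [heading=180, draw]
RT 180: heading 180 -> 0
BK 13.9: (3.9,0) -> (-10,0) [heading=0, draw]
LT 75: heading 0 -> 75
FD 14.3: (-10,0) -> (-6.299,13.813) [heading=75, draw]
RT 270: heading 75 -> 165
Final: pos=(-6.299,13.813), heading=165, 4 segment(s) drawn

Segment lengths:
  seg 1: (0,0) -> (4.9,0), length = 4.9
  seg 2: (4.9,0) -> (3.9,0), length = 1
  seg 3: (3.9,0) -> (-10,0), length = 13.9
  seg 4: (-10,0) -> (-6.299,13.813), length = 14.3
Total = 34.1

Answer: 34.1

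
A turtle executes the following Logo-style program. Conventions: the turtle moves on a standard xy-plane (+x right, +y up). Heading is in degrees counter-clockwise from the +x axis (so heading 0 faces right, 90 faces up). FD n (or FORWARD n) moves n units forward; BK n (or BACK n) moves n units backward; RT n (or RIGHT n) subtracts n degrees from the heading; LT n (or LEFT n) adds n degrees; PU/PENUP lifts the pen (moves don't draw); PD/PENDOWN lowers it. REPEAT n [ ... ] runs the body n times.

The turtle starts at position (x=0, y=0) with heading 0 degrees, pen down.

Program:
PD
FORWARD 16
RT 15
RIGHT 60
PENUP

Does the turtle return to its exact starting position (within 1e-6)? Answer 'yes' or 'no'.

Executing turtle program step by step:
Start: pos=(0,0), heading=0, pen down
PD: pen down
FD 16: (0,0) -> (16,0) [heading=0, draw]
RT 15: heading 0 -> 345
RT 60: heading 345 -> 285
PU: pen up
Final: pos=(16,0), heading=285, 1 segment(s) drawn

Start position: (0, 0)
Final position: (16, 0)
Distance = 16; >= 1e-6 -> NOT closed

Answer: no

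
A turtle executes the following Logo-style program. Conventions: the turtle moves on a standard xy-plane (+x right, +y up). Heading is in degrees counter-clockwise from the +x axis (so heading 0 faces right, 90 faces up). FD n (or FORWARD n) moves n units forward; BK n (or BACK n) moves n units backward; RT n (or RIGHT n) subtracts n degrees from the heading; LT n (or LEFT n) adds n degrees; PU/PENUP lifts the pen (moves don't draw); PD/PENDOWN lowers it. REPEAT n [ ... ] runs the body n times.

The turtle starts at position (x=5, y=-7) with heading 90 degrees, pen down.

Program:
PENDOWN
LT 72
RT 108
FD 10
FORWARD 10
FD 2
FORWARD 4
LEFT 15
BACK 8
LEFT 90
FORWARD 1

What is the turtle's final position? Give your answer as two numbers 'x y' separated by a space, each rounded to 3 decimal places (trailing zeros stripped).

Executing turtle program step by step:
Start: pos=(5,-7), heading=90, pen down
PD: pen down
LT 72: heading 90 -> 162
RT 108: heading 162 -> 54
FD 10: (5,-7) -> (10.878,1.09) [heading=54, draw]
FD 10: (10.878,1.09) -> (16.756,9.18) [heading=54, draw]
FD 2: (16.756,9.18) -> (17.931,10.798) [heading=54, draw]
FD 4: (17.931,10.798) -> (20.282,14.034) [heading=54, draw]
LT 15: heading 54 -> 69
BK 8: (20.282,14.034) -> (17.415,6.566) [heading=69, draw]
LT 90: heading 69 -> 159
FD 1: (17.415,6.566) -> (16.482,6.924) [heading=159, draw]
Final: pos=(16.482,6.924), heading=159, 6 segment(s) drawn

Answer: 16.482 6.924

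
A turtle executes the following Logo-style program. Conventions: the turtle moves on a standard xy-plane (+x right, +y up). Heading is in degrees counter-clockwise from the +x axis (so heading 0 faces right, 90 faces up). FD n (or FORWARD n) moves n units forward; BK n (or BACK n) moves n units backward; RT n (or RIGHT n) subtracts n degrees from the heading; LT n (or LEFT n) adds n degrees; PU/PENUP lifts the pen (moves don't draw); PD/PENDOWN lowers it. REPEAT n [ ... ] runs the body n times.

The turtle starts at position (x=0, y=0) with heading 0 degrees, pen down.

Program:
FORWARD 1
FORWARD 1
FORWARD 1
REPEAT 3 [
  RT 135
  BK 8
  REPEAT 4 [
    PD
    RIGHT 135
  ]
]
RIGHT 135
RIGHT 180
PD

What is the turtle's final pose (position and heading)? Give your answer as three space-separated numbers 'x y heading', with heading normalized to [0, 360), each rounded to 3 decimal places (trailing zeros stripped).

Answer: 3 19.314 180

Derivation:
Executing turtle program step by step:
Start: pos=(0,0), heading=0, pen down
FD 1: (0,0) -> (1,0) [heading=0, draw]
FD 1: (1,0) -> (2,0) [heading=0, draw]
FD 1: (2,0) -> (3,0) [heading=0, draw]
REPEAT 3 [
  -- iteration 1/3 --
  RT 135: heading 0 -> 225
  BK 8: (3,0) -> (8.657,5.657) [heading=225, draw]
  REPEAT 4 [
    -- iteration 1/4 --
    PD: pen down
    RT 135: heading 225 -> 90
    -- iteration 2/4 --
    PD: pen down
    RT 135: heading 90 -> 315
    -- iteration 3/4 --
    PD: pen down
    RT 135: heading 315 -> 180
    -- iteration 4/4 --
    PD: pen down
    RT 135: heading 180 -> 45
  ]
  -- iteration 2/3 --
  RT 135: heading 45 -> 270
  BK 8: (8.657,5.657) -> (8.657,13.657) [heading=270, draw]
  REPEAT 4 [
    -- iteration 1/4 --
    PD: pen down
    RT 135: heading 270 -> 135
    -- iteration 2/4 --
    PD: pen down
    RT 135: heading 135 -> 0
    -- iteration 3/4 --
    PD: pen down
    RT 135: heading 0 -> 225
    -- iteration 4/4 --
    PD: pen down
    RT 135: heading 225 -> 90
  ]
  -- iteration 3/3 --
  RT 135: heading 90 -> 315
  BK 8: (8.657,13.657) -> (3,19.314) [heading=315, draw]
  REPEAT 4 [
    -- iteration 1/4 --
    PD: pen down
    RT 135: heading 315 -> 180
    -- iteration 2/4 --
    PD: pen down
    RT 135: heading 180 -> 45
    -- iteration 3/4 --
    PD: pen down
    RT 135: heading 45 -> 270
    -- iteration 4/4 --
    PD: pen down
    RT 135: heading 270 -> 135
  ]
]
RT 135: heading 135 -> 0
RT 180: heading 0 -> 180
PD: pen down
Final: pos=(3,19.314), heading=180, 6 segment(s) drawn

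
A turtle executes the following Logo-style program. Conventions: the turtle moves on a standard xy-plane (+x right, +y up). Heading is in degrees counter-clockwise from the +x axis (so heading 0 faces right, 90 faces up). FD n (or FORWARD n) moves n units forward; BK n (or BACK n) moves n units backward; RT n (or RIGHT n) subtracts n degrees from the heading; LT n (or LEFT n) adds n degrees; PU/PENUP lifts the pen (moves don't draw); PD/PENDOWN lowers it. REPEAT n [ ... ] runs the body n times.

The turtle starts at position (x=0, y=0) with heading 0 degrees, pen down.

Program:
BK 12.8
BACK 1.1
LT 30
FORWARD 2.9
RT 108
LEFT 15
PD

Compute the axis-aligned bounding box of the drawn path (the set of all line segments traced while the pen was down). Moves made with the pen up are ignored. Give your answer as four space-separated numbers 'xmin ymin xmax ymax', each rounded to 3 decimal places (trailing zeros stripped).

Executing turtle program step by step:
Start: pos=(0,0), heading=0, pen down
BK 12.8: (0,0) -> (-12.8,0) [heading=0, draw]
BK 1.1: (-12.8,0) -> (-13.9,0) [heading=0, draw]
LT 30: heading 0 -> 30
FD 2.9: (-13.9,0) -> (-11.389,1.45) [heading=30, draw]
RT 108: heading 30 -> 282
LT 15: heading 282 -> 297
PD: pen down
Final: pos=(-11.389,1.45), heading=297, 3 segment(s) drawn

Segment endpoints: x in {-13.9, -12.8, -11.389, 0}, y in {0, 1.45}
xmin=-13.9, ymin=0, xmax=0, ymax=1.45

Answer: -13.9 0 0 1.45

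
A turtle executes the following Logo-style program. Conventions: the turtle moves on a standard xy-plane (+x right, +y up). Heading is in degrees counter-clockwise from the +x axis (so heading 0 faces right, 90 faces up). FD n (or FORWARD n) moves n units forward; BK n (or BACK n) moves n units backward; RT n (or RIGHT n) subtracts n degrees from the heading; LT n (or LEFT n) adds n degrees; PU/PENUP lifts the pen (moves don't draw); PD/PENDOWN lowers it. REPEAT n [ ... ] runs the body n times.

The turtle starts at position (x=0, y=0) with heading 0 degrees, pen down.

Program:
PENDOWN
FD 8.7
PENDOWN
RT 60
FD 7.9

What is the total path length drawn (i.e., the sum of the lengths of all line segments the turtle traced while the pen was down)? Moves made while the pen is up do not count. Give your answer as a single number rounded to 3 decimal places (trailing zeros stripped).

Answer: 16.6

Derivation:
Executing turtle program step by step:
Start: pos=(0,0), heading=0, pen down
PD: pen down
FD 8.7: (0,0) -> (8.7,0) [heading=0, draw]
PD: pen down
RT 60: heading 0 -> 300
FD 7.9: (8.7,0) -> (12.65,-6.842) [heading=300, draw]
Final: pos=(12.65,-6.842), heading=300, 2 segment(s) drawn

Segment lengths:
  seg 1: (0,0) -> (8.7,0), length = 8.7
  seg 2: (8.7,0) -> (12.65,-6.842), length = 7.9
Total = 16.6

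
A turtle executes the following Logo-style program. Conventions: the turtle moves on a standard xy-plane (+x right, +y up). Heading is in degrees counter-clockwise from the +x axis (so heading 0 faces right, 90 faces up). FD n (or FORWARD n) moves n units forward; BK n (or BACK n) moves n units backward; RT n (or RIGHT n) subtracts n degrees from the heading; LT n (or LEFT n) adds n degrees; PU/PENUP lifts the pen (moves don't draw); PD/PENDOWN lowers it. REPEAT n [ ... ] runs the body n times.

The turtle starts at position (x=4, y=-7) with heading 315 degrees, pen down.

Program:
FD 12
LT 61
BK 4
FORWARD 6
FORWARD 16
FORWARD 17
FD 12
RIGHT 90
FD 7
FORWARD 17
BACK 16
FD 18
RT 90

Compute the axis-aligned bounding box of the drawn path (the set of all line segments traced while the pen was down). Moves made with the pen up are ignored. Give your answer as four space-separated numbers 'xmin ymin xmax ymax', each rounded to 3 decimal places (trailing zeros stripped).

Answer: 4 -27.523 64.831 -2.53

Derivation:
Executing turtle program step by step:
Start: pos=(4,-7), heading=315, pen down
FD 12: (4,-7) -> (12.485,-15.485) [heading=315, draw]
LT 61: heading 315 -> 16
BK 4: (12.485,-15.485) -> (8.64,-16.588) [heading=16, draw]
FD 6: (8.64,-16.588) -> (14.408,-14.934) [heading=16, draw]
FD 16: (14.408,-14.934) -> (29.788,-10.524) [heading=16, draw]
FD 17: (29.788,-10.524) -> (46.129,-5.838) [heading=16, draw]
FD 12: (46.129,-5.838) -> (57.665,-2.53) [heading=16, draw]
RT 90: heading 16 -> 286
FD 7: (57.665,-2.53) -> (59.594,-9.259) [heading=286, draw]
FD 17: (59.594,-9.259) -> (64.28,-25.601) [heading=286, draw]
BK 16: (64.28,-25.601) -> (59.87,-10.22) [heading=286, draw]
FD 18: (59.87,-10.22) -> (64.831,-27.523) [heading=286, draw]
RT 90: heading 286 -> 196
Final: pos=(64.831,-27.523), heading=196, 10 segment(s) drawn

Segment endpoints: x in {4, 8.64, 12.485, 14.408, 29.788, 46.129, 57.665, 59.594, 59.87, 64.28, 64.831}, y in {-27.523, -25.601, -16.588, -15.485, -14.934, -10.524, -10.22, -9.259, -7, -5.838, -2.53}
xmin=4, ymin=-27.523, xmax=64.831, ymax=-2.53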